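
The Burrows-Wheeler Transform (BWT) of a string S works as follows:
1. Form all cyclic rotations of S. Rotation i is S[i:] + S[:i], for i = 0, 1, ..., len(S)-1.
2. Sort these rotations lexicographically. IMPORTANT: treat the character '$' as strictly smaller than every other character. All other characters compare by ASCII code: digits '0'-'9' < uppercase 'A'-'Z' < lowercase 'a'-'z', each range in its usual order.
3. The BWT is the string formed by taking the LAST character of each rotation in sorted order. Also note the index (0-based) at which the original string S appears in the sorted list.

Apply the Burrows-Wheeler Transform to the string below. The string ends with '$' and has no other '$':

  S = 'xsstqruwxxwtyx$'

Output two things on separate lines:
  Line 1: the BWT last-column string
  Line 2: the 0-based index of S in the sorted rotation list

Answer: xtqxsswrxuy$xwt
11

Derivation:
All 15 rotations (rotation i = S[i:]+S[:i]):
  rot[0] = xsstqruwxxwtyx$
  rot[1] = sstqruwxxwtyx$x
  rot[2] = stqruwxxwtyx$xs
  rot[3] = tqruwxxwtyx$xss
  rot[4] = qruwxxwtyx$xsst
  rot[5] = ruwxxwtyx$xsstq
  rot[6] = uwxxwtyx$xsstqr
  rot[7] = wxxwtyx$xsstqru
  rot[8] = xxwtyx$xsstqruw
  rot[9] = xwtyx$xsstqruwx
  rot[10] = wtyx$xsstqruwxx
  rot[11] = tyx$xsstqruwxxw
  rot[12] = yx$xsstqruwxxwt
  rot[13] = x$xsstqruwxxwty
  rot[14] = $xsstqruwxxwtyx
Sorted (with $ < everything):
  sorted[0] = $xsstqruwxxwtyx  (last char: 'x')
  sorted[1] = qruwxxwtyx$xsst  (last char: 't')
  sorted[2] = ruwxxwtyx$xsstq  (last char: 'q')
  sorted[3] = sstqruwxxwtyx$x  (last char: 'x')
  sorted[4] = stqruwxxwtyx$xs  (last char: 's')
  sorted[5] = tqruwxxwtyx$xss  (last char: 's')
  sorted[6] = tyx$xsstqruwxxw  (last char: 'w')
  sorted[7] = uwxxwtyx$xsstqr  (last char: 'r')
  sorted[8] = wtyx$xsstqruwxx  (last char: 'x')
  sorted[9] = wxxwtyx$xsstqru  (last char: 'u')
  sorted[10] = x$xsstqruwxxwty  (last char: 'y')
  sorted[11] = xsstqruwxxwtyx$  (last char: '$')
  sorted[12] = xwtyx$xsstqruwx  (last char: 'x')
  sorted[13] = xxwtyx$xsstqruw  (last char: 'w')
  sorted[14] = yx$xsstqruwxxwt  (last char: 't')
Last column: xtqxsswrxuy$xwt
Original string S is at sorted index 11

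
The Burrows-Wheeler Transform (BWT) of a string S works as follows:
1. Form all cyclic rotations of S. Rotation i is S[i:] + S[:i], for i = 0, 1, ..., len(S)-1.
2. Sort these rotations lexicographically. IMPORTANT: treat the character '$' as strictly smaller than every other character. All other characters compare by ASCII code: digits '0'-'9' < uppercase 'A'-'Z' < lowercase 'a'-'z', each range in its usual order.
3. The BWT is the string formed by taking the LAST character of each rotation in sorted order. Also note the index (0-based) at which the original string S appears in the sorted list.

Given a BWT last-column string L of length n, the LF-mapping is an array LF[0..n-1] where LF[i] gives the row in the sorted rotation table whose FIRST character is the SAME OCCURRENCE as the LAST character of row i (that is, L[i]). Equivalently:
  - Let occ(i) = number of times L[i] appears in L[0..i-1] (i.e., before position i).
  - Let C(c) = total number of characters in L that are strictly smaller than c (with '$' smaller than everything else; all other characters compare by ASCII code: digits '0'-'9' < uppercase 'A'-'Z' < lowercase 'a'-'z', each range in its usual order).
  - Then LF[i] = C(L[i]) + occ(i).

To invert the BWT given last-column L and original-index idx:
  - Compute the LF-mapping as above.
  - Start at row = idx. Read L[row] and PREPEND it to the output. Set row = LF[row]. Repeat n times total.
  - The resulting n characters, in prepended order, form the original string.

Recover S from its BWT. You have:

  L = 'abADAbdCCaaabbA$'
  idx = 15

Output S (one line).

Answer: dDAbbbCaaabAACa$

Derivation:
LF mapping: 7 11 1 6 2 12 15 4 5 8 9 10 13 14 3 0
Walk LF starting at row 15, prepending L[row]:
  step 1: row=15, L[15]='$', prepend. Next row=LF[15]=0
  step 2: row=0, L[0]='a', prepend. Next row=LF[0]=7
  step 3: row=7, L[7]='C', prepend. Next row=LF[7]=4
  step 4: row=4, L[4]='A', prepend. Next row=LF[4]=2
  step 5: row=2, L[2]='A', prepend. Next row=LF[2]=1
  step 6: row=1, L[1]='b', prepend. Next row=LF[1]=11
  step 7: row=11, L[11]='a', prepend. Next row=LF[11]=10
  step 8: row=10, L[10]='a', prepend. Next row=LF[10]=9
  step 9: row=9, L[9]='a', prepend. Next row=LF[9]=8
  step 10: row=8, L[8]='C', prepend. Next row=LF[8]=5
  step 11: row=5, L[5]='b', prepend. Next row=LF[5]=12
  step 12: row=12, L[12]='b', prepend. Next row=LF[12]=13
  step 13: row=13, L[13]='b', prepend. Next row=LF[13]=14
  step 14: row=14, L[14]='A', prepend. Next row=LF[14]=3
  step 15: row=3, L[3]='D', prepend. Next row=LF[3]=6
  step 16: row=6, L[6]='d', prepend. Next row=LF[6]=15
Reversed output: dDAbbbCaaabAACa$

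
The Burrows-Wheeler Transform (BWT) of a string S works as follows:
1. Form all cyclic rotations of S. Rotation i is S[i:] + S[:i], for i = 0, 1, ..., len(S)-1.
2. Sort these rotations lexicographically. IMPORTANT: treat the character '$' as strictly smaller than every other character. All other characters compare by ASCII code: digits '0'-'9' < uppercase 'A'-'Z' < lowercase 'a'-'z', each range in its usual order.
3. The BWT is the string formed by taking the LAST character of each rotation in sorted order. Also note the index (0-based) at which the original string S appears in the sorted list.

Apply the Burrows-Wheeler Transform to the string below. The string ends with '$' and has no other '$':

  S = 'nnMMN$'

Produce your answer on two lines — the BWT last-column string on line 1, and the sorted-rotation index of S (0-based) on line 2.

All 6 rotations (rotation i = S[i:]+S[:i]):
  rot[0] = nnMMN$
  rot[1] = nMMN$n
  rot[2] = MMN$nn
  rot[3] = MN$nnM
  rot[4] = N$nnMM
  rot[5] = $nnMMN
Sorted (with $ < everything):
  sorted[0] = $nnMMN  (last char: 'N')
  sorted[1] = MMN$nn  (last char: 'n')
  sorted[2] = MN$nnM  (last char: 'M')
  sorted[3] = N$nnMM  (last char: 'M')
  sorted[4] = nMMN$n  (last char: 'n')
  sorted[5] = nnMMN$  (last char: '$')
Last column: NnMMn$
Original string S is at sorted index 5

Answer: NnMMn$
5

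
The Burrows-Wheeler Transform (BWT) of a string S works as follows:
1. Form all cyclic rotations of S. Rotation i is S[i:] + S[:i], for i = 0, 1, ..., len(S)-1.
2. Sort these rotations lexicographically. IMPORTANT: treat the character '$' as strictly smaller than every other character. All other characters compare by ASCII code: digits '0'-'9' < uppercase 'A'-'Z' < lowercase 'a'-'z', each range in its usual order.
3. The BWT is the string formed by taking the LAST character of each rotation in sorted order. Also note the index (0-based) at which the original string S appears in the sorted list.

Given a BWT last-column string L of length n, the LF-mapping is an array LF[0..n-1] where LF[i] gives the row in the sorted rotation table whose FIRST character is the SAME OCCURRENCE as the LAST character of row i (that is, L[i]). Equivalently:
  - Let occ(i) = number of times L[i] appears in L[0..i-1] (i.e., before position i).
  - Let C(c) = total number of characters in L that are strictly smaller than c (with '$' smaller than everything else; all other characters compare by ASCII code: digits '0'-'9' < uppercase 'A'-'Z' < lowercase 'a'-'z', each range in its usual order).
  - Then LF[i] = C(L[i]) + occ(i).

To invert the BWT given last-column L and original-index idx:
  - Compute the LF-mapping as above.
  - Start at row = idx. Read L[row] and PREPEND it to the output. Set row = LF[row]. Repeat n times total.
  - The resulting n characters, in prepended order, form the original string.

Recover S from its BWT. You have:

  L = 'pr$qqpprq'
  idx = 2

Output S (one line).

Answer: pqqpqrrp$

Derivation:
LF mapping: 1 7 0 4 5 2 3 8 6
Walk LF starting at row 2, prepending L[row]:
  step 1: row=2, L[2]='$', prepend. Next row=LF[2]=0
  step 2: row=0, L[0]='p', prepend. Next row=LF[0]=1
  step 3: row=1, L[1]='r', prepend. Next row=LF[1]=7
  step 4: row=7, L[7]='r', prepend. Next row=LF[7]=8
  step 5: row=8, L[8]='q', prepend. Next row=LF[8]=6
  step 6: row=6, L[6]='p', prepend. Next row=LF[6]=3
  step 7: row=3, L[3]='q', prepend. Next row=LF[3]=4
  step 8: row=4, L[4]='q', prepend. Next row=LF[4]=5
  step 9: row=5, L[5]='p', prepend. Next row=LF[5]=2
Reversed output: pqqpqrrp$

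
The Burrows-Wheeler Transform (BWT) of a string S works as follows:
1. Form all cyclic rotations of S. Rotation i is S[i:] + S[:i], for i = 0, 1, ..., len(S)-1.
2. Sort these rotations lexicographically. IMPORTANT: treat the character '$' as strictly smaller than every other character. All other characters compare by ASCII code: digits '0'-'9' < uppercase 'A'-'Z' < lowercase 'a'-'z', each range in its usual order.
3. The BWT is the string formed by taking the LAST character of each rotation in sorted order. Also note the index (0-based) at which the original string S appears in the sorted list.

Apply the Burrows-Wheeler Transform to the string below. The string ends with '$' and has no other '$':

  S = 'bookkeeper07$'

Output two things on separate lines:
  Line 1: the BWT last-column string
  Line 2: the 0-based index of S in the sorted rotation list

Answer: 7r0$kepkoobee
3

Derivation:
All 13 rotations (rotation i = S[i:]+S[:i]):
  rot[0] = bookkeeper07$
  rot[1] = ookkeeper07$b
  rot[2] = okkeeper07$bo
  rot[3] = kkeeper07$boo
  rot[4] = keeper07$book
  rot[5] = eeper07$bookk
  rot[6] = eper07$bookke
  rot[7] = per07$bookkee
  rot[8] = er07$bookkeep
  rot[9] = r07$bookkeepe
  rot[10] = 07$bookkeeper
  rot[11] = 7$bookkeeper0
  rot[12] = $bookkeeper07
Sorted (with $ < everything):
  sorted[0] = $bookkeeper07  (last char: '7')
  sorted[1] = 07$bookkeeper  (last char: 'r')
  sorted[2] = 7$bookkeeper0  (last char: '0')
  sorted[3] = bookkeeper07$  (last char: '$')
  sorted[4] = eeper07$bookk  (last char: 'k')
  sorted[5] = eper07$bookke  (last char: 'e')
  sorted[6] = er07$bookkeep  (last char: 'p')
  sorted[7] = keeper07$book  (last char: 'k')
  sorted[8] = kkeeper07$boo  (last char: 'o')
  sorted[9] = okkeeper07$bo  (last char: 'o')
  sorted[10] = ookkeeper07$b  (last char: 'b')
  sorted[11] = per07$bookkee  (last char: 'e')
  sorted[12] = r07$bookkeepe  (last char: 'e')
Last column: 7r0$kepkoobee
Original string S is at sorted index 3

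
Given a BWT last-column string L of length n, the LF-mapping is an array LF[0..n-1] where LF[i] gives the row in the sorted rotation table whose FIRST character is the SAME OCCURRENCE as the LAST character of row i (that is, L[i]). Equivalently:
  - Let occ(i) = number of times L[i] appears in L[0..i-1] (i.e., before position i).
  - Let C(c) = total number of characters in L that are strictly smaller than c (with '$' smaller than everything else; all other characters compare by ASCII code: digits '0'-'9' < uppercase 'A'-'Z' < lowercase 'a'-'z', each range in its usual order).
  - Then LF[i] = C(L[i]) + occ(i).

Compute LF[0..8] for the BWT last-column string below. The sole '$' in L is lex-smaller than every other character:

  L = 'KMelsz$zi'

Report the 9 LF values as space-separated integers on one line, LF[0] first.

Char counts: '$':1, 'K':1, 'M':1, 'e':1, 'i':1, 'l':1, 's':1, 'z':2
C (first-col start): C('$')=0, C('K')=1, C('M')=2, C('e')=3, C('i')=4, C('l')=5, C('s')=6, C('z')=7
L[0]='K': occ=0, LF[0]=C('K')+0=1+0=1
L[1]='M': occ=0, LF[1]=C('M')+0=2+0=2
L[2]='e': occ=0, LF[2]=C('e')+0=3+0=3
L[3]='l': occ=0, LF[3]=C('l')+0=5+0=5
L[4]='s': occ=0, LF[4]=C('s')+0=6+0=6
L[5]='z': occ=0, LF[5]=C('z')+0=7+0=7
L[6]='$': occ=0, LF[6]=C('$')+0=0+0=0
L[7]='z': occ=1, LF[7]=C('z')+1=7+1=8
L[8]='i': occ=0, LF[8]=C('i')+0=4+0=4

Answer: 1 2 3 5 6 7 0 8 4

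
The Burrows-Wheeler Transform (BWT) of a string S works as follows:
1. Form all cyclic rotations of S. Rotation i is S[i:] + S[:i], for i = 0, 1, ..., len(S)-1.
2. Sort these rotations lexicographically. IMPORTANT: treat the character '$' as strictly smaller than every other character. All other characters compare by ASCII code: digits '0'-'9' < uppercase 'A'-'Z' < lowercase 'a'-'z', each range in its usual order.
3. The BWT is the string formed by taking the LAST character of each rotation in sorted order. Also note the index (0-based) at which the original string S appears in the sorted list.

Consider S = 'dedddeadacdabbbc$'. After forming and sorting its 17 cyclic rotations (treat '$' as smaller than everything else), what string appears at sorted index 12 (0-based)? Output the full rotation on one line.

Answer: ddeadacdabbbc$ded

Derivation:
All 17 rotations (rotation i = S[i:]+S[:i]):
  rot[0] = dedddeadacdabbbc$
  rot[1] = edddeadacdabbbc$d
  rot[2] = dddeadacdabbbc$de
  rot[3] = ddeadacdabbbc$ded
  rot[4] = deadacdabbbc$dedd
  rot[5] = eadacdabbbc$deddd
  rot[6] = adacdabbbc$deddde
  rot[7] = dacdabbbc$dedddea
  rot[8] = acdabbbc$dedddead
  rot[9] = cdabbbc$dedddeada
  rot[10] = dabbbc$dedddeadac
  rot[11] = abbbc$dedddeadacd
  rot[12] = bbbc$dedddeadacda
  rot[13] = bbc$dedddeadacdab
  rot[14] = bc$dedddeadacdabb
  rot[15] = c$dedddeadacdabbb
  rot[16] = $dedddeadacdabbbc
Sorted (with $ < everything):
  sorted[0] = $dedddeadacdabbbc
  sorted[1] = abbbc$dedddeadacd
  sorted[2] = acdabbbc$dedddead
  sorted[3] = adacdabbbc$deddde
  sorted[4] = bbbc$dedddeadacda
  sorted[5] = bbc$dedddeadacdab
  sorted[6] = bc$dedddeadacdabb
  sorted[7] = c$dedddeadacdabbb
  sorted[8] = cdabbbc$dedddeada
  sorted[9] = dabbbc$dedddeadac
  sorted[10] = dacdabbbc$dedddea
  sorted[11] = dddeadacdabbbc$de
  sorted[12] = ddeadacdabbbc$ded
  sorted[13] = deadacdabbbc$dedd
  sorted[14] = dedddeadacdabbbc$
  sorted[15] = eadacdabbbc$deddd
  sorted[16] = edddeadacdabbbc$d
sorted[12] = ddeadacdabbbc$ded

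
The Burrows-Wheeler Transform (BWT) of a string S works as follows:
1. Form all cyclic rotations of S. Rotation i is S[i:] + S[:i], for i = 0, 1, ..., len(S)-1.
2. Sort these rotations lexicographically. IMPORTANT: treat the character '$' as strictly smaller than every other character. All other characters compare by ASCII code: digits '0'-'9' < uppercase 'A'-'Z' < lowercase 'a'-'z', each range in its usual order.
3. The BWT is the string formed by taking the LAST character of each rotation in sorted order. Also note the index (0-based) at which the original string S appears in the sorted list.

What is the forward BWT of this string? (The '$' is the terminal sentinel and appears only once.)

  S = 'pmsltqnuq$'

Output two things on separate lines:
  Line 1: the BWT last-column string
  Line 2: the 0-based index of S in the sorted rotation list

Answer: qspq$utmln
4

Derivation:
All 10 rotations (rotation i = S[i:]+S[:i]):
  rot[0] = pmsltqnuq$
  rot[1] = msltqnuq$p
  rot[2] = sltqnuq$pm
  rot[3] = ltqnuq$pms
  rot[4] = tqnuq$pmsl
  rot[5] = qnuq$pmslt
  rot[6] = nuq$pmsltq
  rot[7] = uq$pmsltqn
  rot[8] = q$pmsltqnu
  rot[9] = $pmsltqnuq
Sorted (with $ < everything):
  sorted[0] = $pmsltqnuq  (last char: 'q')
  sorted[1] = ltqnuq$pms  (last char: 's')
  sorted[2] = msltqnuq$p  (last char: 'p')
  sorted[3] = nuq$pmsltq  (last char: 'q')
  sorted[4] = pmsltqnuq$  (last char: '$')
  sorted[5] = q$pmsltqnu  (last char: 'u')
  sorted[6] = qnuq$pmslt  (last char: 't')
  sorted[7] = sltqnuq$pm  (last char: 'm')
  sorted[8] = tqnuq$pmsl  (last char: 'l')
  sorted[9] = uq$pmsltqn  (last char: 'n')
Last column: qspq$utmln
Original string S is at sorted index 4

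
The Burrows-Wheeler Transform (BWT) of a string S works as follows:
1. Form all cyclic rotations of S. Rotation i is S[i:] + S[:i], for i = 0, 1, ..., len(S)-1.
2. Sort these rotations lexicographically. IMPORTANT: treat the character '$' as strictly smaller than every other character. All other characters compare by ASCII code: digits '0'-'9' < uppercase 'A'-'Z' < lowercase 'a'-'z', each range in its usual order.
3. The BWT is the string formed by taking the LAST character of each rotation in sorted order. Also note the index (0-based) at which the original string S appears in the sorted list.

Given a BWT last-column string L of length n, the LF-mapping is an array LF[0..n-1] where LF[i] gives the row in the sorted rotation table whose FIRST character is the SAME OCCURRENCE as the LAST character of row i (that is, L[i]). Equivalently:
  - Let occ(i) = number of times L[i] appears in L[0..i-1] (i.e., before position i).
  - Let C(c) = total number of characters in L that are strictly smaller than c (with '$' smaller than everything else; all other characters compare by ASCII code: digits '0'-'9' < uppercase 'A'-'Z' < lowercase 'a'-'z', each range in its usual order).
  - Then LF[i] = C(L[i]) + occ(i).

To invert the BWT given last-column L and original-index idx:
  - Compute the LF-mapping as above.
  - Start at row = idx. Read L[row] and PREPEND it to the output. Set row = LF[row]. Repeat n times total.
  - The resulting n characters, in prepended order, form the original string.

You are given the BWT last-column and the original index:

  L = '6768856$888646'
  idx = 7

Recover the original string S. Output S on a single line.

LF mapping: 3 8 4 9 10 2 5 0 11 12 13 6 1 7
Walk LF starting at row 7, prepending L[row]:
  step 1: row=7, L[7]='$', prepend. Next row=LF[7]=0
  step 2: row=0, L[0]='6', prepend. Next row=LF[0]=3
  step 3: row=3, L[3]='8', prepend. Next row=LF[3]=9
  step 4: row=9, L[9]='8', prepend. Next row=LF[9]=12
  step 5: row=12, L[12]='4', prepend. Next row=LF[12]=1
  step 6: row=1, L[1]='7', prepend. Next row=LF[1]=8
  step 7: row=8, L[8]='8', prepend. Next row=LF[8]=11
  step 8: row=11, L[11]='6', prepend. Next row=LF[11]=6
  step 9: row=6, L[6]='6', prepend. Next row=LF[6]=5
  step 10: row=5, L[5]='5', prepend. Next row=LF[5]=2
  step 11: row=2, L[2]='6', prepend. Next row=LF[2]=4
  step 12: row=4, L[4]='8', prepend. Next row=LF[4]=10
  step 13: row=10, L[10]='8', prepend. Next row=LF[10]=13
  step 14: row=13, L[13]='6', prepend. Next row=LF[13]=7
Reversed output: 6886566874886$

Answer: 6886566874886$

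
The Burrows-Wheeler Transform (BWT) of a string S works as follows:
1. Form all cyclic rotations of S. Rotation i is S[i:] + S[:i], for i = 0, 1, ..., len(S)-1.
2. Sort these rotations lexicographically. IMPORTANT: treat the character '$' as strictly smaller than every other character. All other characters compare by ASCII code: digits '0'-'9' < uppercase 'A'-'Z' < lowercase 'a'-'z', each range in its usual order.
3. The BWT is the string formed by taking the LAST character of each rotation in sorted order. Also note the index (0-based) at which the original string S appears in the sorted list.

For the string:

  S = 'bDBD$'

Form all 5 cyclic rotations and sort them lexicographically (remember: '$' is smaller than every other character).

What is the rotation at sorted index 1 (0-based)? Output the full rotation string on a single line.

All 5 rotations (rotation i = S[i:]+S[:i]):
  rot[0] = bDBD$
  rot[1] = DBD$b
  rot[2] = BD$bD
  rot[3] = D$bDB
  rot[4] = $bDBD
Sorted (with $ < everything):
  sorted[0] = $bDBD
  sorted[1] = BD$bD
  sorted[2] = D$bDB
  sorted[3] = DBD$b
  sorted[4] = bDBD$
sorted[1] = BD$bD

Answer: BD$bD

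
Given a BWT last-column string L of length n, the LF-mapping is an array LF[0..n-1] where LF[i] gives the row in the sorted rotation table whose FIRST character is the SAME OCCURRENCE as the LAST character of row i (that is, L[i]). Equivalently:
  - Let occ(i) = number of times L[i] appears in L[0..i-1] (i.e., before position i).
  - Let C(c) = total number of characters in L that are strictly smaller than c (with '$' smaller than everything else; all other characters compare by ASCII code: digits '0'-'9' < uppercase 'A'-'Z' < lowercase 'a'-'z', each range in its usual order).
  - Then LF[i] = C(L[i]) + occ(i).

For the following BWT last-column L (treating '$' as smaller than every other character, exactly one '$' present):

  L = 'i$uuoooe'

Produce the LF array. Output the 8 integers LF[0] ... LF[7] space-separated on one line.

Answer: 2 0 6 7 3 4 5 1

Derivation:
Char counts: '$':1, 'e':1, 'i':1, 'o':3, 'u':2
C (first-col start): C('$')=0, C('e')=1, C('i')=2, C('o')=3, C('u')=6
L[0]='i': occ=0, LF[0]=C('i')+0=2+0=2
L[1]='$': occ=0, LF[1]=C('$')+0=0+0=0
L[2]='u': occ=0, LF[2]=C('u')+0=6+0=6
L[3]='u': occ=1, LF[3]=C('u')+1=6+1=7
L[4]='o': occ=0, LF[4]=C('o')+0=3+0=3
L[5]='o': occ=1, LF[5]=C('o')+1=3+1=4
L[6]='o': occ=2, LF[6]=C('o')+2=3+2=5
L[7]='e': occ=0, LF[7]=C('e')+0=1+0=1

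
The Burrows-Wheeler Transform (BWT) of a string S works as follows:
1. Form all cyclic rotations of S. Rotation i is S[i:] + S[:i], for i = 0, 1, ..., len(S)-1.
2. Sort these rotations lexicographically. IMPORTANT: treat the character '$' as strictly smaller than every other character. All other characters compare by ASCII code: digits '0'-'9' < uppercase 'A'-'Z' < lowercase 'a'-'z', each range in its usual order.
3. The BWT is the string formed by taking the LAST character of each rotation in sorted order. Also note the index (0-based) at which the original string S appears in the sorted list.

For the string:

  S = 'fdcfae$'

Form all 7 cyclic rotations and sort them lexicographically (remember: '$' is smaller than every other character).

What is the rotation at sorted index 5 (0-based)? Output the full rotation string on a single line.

Answer: fae$fdc

Derivation:
All 7 rotations (rotation i = S[i:]+S[:i]):
  rot[0] = fdcfae$
  rot[1] = dcfae$f
  rot[2] = cfae$fd
  rot[3] = fae$fdc
  rot[4] = ae$fdcf
  rot[5] = e$fdcfa
  rot[6] = $fdcfae
Sorted (with $ < everything):
  sorted[0] = $fdcfae
  sorted[1] = ae$fdcf
  sorted[2] = cfae$fd
  sorted[3] = dcfae$f
  sorted[4] = e$fdcfa
  sorted[5] = fae$fdc
  sorted[6] = fdcfae$
sorted[5] = fae$fdc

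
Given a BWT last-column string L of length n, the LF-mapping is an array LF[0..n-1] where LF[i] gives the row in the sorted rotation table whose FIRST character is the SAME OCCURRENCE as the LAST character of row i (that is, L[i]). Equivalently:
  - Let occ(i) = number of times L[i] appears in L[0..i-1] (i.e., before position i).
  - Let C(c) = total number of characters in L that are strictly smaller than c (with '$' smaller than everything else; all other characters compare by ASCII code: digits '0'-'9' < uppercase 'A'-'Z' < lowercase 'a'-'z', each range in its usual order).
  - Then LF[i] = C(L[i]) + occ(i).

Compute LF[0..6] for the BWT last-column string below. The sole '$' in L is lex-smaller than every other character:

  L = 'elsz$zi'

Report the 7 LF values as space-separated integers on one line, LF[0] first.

Answer: 1 3 4 5 0 6 2

Derivation:
Char counts: '$':1, 'e':1, 'i':1, 'l':1, 's':1, 'z':2
C (first-col start): C('$')=0, C('e')=1, C('i')=2, C('l')=3, C('s')=4, C('z')=5
L[0]='e': occ=0, LF[0]=C('e')+0=1+0=1
L[1]='l': occ=0, LF[1]=C('l')+0=3+0=3
L[2]='s': occ=0, LF[2]=C('s')+0=4+0=4
L[3]='z': occ=0, LF[3]=C('z')+0=5+0=5
L[4]='$': occ=0, LF[4]=C('$')+0=0+0=0
L[5]='z': occ=1, LF[5]=C('z')+1=5+1=6
L[6]='i': occ=0, LF[6]=C('i')+0=2+0=2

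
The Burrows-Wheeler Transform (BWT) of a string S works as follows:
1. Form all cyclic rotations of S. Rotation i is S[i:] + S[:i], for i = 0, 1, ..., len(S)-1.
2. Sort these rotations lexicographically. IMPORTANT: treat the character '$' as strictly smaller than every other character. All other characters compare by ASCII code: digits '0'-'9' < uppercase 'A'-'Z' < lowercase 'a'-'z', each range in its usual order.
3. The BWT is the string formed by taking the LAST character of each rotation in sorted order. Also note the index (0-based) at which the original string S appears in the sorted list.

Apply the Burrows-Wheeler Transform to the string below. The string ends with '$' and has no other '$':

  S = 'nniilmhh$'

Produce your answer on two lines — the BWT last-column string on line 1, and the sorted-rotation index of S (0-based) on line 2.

All 9 rotations (rotation i = S[i:]+S[:i]):
  rot[0] = nniilmhh$
  rot[1] = niilmhh$n
  rot[2] = iilmhh$nn
  rot[3] = ilmhh$nni
  rot[4] = lmhh$nnii
  rot[5] = mhh$nniil
  rot[6] = hh$nniilm
  rot[7] = h$nniilmh
  rot[8] = $nniilmhh
Sorted (with $ < everything):
  sorted[0] = $nniilmhh  (last char: 'h')
  sorted[1] = h$nniilmh  (last char: 'h')
  sorted[2] = hh$nniilm  (last char: 'm')
  sorted[3] = iilmhh$nn  (last char: 'n')
  sorted[4] = ilmhh$nni  (last char: 'i')
  sorted[5] = lmhh$nnii  (last char: 'i')
  sorted[6] = mhh$nniil  (last char: 'l')
  sorted[7] = niilmhh$n  (last char: 'n')
  sorted[8] = nniilmhh$  (last char: '$')
Last column: hhmniiln$
Original string S is at sorted index 8

Answer: hhmniiln$
8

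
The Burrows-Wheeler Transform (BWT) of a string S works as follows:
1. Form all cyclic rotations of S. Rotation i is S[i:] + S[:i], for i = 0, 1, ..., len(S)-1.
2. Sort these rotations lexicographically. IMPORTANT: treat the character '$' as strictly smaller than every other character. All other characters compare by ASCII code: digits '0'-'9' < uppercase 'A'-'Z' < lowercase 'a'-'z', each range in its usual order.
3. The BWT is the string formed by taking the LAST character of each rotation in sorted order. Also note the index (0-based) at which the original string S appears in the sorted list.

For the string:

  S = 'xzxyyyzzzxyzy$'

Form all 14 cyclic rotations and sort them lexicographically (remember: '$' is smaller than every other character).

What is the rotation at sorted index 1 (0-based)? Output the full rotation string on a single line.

Answer: xyyyzzzxyzy$xz

Derivation:
All 14 rotations (rotation i = S[i:]+S[:i]):
  rot[0] = xzxyyyzzzxyzy$
  rot[1] = zxyyyzzzxyzy$x
  rot[2] = xyyyzzzxyzy$xz
  rot[3] = yyyzzzxyzy$xzx
  rot[4] = yyzzzxyzy$xzxy
  rot[5] = yzzzxyzy$xzxyy
  rot[6] = zzzxyzy$xzxyyy
  rot[7] = zzxyzy$xzxyyyz
  rot[8] = zxyzy$xzxyyyzz
  rot[9] = xyzy$xzxyyyzzz
  rot[10] = yzy$xzxyyyzzzx
  rot[11] = zy$xzxyyyzzzxy
  rot[12] = y$xzxyyyzzzxyz
  rot[13] = $xzxyyyzzzxyzy
Sorted (with $ < everything):
  sorted[0] = $xzxyyyzzzxyzy
  sorted[1] = xyyyzzzxyzy$xz
  sorted[2] = xyzy$xzxyyyzzz
  sorted[3] = xzxyyyzzzxyzy$
  sorted[4] = y$xzxyyyzzzxyz
  sorted[5] = yyyzzzxyzy$xzx
  sorted[6] = yyzzzxyzy$xzxy
  sorted[7] = yzy$xzxyyyzzzx
  sorted[8] = yzzzxyzy$xzxyy
  sorted[9] = zxyyyzzzxyzy$x
  sorted[10] = zxyzy$xzxyyyzz
  sorted[11] = zy$xzxyyyzzzxy
  sorted[12] = zzxyzy$xzxyyyz
  sorted[13] = zzzxyzy$xzxyyy
sorted[1] = xyyyzzzxyzy$xz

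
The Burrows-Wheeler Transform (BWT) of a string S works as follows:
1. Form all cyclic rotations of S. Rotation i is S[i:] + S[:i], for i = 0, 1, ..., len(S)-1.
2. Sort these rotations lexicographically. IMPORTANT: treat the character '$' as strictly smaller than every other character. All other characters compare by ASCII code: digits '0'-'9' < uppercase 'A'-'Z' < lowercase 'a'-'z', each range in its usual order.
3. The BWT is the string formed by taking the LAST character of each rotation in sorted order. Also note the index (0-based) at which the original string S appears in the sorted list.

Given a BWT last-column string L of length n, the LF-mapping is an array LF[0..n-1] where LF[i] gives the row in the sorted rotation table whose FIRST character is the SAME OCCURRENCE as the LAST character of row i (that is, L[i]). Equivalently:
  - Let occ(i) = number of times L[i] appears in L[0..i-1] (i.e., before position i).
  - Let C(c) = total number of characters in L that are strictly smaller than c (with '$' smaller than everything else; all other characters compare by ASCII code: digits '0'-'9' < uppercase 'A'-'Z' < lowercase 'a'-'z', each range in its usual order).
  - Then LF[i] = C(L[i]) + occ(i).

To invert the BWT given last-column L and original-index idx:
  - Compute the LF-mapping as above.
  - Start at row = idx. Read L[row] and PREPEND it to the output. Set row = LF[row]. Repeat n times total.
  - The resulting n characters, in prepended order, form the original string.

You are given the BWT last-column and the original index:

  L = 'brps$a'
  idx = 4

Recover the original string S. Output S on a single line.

LF mapping: 2 4 3 5 0 1
Walk LF starting at row 4, prepending L[row]:
  step 1: row=4, L[4]='$', prepend. Next row=LF[4]=0
  step 2: row=0, L[0]='b', prepend. Next row=LF[0]=2
  step 3: row=2, L[2]='p', prepend. Next row=LF[2]=3
  step 4: row=3, L[3]='s', prepend. Next row=LF[3]=5
  step 5: row=5, L[5]='a', prepend. Next row=LF[5]=1
  step 6: row=1, L[1]='r', prepend. Next row=LF[1]=4
Reversed output: raspb$

Answer: raspb$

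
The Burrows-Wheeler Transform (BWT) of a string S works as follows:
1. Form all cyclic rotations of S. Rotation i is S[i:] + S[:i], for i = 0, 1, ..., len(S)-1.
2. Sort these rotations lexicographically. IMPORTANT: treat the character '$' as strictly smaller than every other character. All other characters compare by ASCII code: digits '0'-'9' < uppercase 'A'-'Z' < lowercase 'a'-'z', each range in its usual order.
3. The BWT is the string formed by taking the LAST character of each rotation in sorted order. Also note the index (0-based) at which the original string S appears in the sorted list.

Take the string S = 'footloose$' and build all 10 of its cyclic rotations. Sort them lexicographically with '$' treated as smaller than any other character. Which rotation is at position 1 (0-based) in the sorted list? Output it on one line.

All 10 rotations (rotation i = S[i:]+S[:i]):
  rot[0] = footloose$
  rot[1] = ootloose$f
  rot[2] = otloose$fo
  rot[3] = tloose$foo
  rot[4] = loose$foot
  rot[5] = oose$footl
  rot[6] = ose$footlo
  rot[7] = se$footloo
  rot[8] = e$footloos
  rot[9] = $footloose
Sorted (with $ < everything):
  sorted[0] = $footloose
  sorted[1] = e$footloos
  sorted[2] = footloose$
  sorted[3] = loose$foot
  sorted[4] = oose$footl
  sorted[5] = ootloose$f
  sorted[6] = ose$footlo
  sorted[7] = otloose$fo
  sorted[8] = se$footloo
  sorted[9] = tloose$foo
sorted[1] = e$footloos

Answer: e$footloos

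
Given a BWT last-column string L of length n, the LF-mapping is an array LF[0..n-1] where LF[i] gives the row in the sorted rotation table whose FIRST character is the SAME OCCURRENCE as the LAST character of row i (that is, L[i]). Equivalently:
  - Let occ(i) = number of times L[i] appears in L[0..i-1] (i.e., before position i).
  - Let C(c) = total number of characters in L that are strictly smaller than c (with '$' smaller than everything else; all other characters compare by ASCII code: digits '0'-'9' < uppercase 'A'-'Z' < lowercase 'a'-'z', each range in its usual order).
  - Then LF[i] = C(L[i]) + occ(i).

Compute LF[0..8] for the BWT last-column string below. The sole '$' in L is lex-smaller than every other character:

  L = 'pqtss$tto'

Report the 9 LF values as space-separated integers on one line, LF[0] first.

Answer: 2 3 6 4 5 0 7 8 1

Derivation:
Char counts: '$':1, 'o':1, 'p':1, 'q':1, 's':2, 't':3
C (first-col start): C('$')=0, C('o')=1, C('p')=2, C('q')=3, C('s')=4, C('t')=6
L[0]='p': occ=0, LF[0]=C('p')+0=2+0=2
L[1]='q': occ=0, LF[1]=C('q')+0=3+0=3
L[2]='t': occ=0, LF[2]=C('t')+0=6+0=6
L[3]='s': occ=0, LF[3]=C('s')+0=4+0=4
L[4]='s': occ=1, LF[4]=C('s')+1=4+1=5
L[5]='$': occ=0, LF[5]=C('$')+0=0+0=0
L[6]='t': occ=1, LF[6]=C('t')+1=6+1=7
L[7]='t': occ=2, LF[7]=C('t')+2=6+2=8
L[8]='o': occ=0, LF[8]=C('o')+0=1+0=1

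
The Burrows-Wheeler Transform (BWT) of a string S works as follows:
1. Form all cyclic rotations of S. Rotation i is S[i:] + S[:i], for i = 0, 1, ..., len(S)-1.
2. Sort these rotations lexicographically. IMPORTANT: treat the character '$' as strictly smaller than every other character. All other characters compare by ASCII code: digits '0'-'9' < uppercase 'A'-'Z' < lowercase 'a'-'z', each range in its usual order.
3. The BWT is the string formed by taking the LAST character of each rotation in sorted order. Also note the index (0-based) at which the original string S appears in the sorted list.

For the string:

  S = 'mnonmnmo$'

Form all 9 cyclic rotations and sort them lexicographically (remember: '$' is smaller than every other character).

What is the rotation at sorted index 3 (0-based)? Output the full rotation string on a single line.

All 9 rotations (rotation i = S[i:]+S[:i]):
  rot[0] = mnonmnmo$
  rot[1] = nonmnmo$m
  rot[2] = onmnmo$mn
  rot[3] = nmnmo$mno
  rot[4] = mnmo$mnon
  rot[5] = nmo$mnonm
  rot[6] = mo$mnonmn
  rot[7] = o$mnonmnm
  rot[8] = $mnonmnmo
Sorted (with $ < everything):
  sorted[0] = $mnonmnmo
  sorted[1] = mnmo$mnon
  sorted[2] = mnonmnmo$
  sorted[3] = mo$mnonmn
  sorted[4] = nmnmo$mno
  sorted[5] = nmo$mnonm
  sorted[6] = nonmnmo$m
  sorted[7] = o$mnonmnm
  sorted[8] = onmnmo$mn
sorted[3] = mo$mnonmn

Answer: mo$mnonmn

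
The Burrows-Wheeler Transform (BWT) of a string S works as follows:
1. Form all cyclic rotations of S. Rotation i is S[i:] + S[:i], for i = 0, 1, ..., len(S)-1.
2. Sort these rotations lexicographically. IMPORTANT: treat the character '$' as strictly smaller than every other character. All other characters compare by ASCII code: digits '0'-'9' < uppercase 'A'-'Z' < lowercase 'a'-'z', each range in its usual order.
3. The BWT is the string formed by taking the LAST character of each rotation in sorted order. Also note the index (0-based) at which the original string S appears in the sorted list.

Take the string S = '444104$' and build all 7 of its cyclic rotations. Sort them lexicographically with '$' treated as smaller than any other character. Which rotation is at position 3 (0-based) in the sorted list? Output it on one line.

All 7 rotations (rotation i = S[i:]+S[:i]):
  rot[0] = 444104$
  rot[1] = 44104$4
  rot[2] = 4104$44
  rot[3] = 104$444
  rot[4] = 04$4441
  rot[5] = 4$44410
  rot[6] = $444104
Sorted (with $ < everything):
  sorted[0] = $444104
  sorted[1] = 04$4441
  sorted[2] = 104$444
  sorted[3] = 4$44410
  sorted[4] = 4104$44
  sorted[5] = 44104$4
  sorted[6] = 444104$
sorted[3] = 4$44410

Answer: 4$44410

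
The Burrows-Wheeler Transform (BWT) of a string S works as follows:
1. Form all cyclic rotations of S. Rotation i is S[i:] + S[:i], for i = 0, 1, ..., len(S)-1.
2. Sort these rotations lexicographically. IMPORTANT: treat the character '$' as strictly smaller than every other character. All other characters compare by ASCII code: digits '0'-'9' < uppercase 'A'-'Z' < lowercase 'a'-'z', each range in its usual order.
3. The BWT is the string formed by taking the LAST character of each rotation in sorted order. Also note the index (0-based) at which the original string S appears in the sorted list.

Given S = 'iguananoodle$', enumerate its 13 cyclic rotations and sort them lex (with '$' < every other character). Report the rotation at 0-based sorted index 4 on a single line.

Answer: e$iguananoodl

Derivation:
All 13 rotations (rotation i = S[i:]+S[:i]):
  rot[0] = iguananoodle$
  rot[1] = guananoodle$i
  rot[2] = uananoodle$ig
  rot[3] = ananoodle$igu
  rot[4] = nanoodle$igua
  rot[5] = anoodle$iguan
  rot[6] = noodle$iguana
  rot[7] = oodle$iguanan
  rot[8] = odle$iguanano
  rot[9] = dle$iguananoo
  rot[10] = le$iguananood
  rot[11] = e$iguananoodl
  rot[12] = $iguananoodle
Sorted (with $ < everything):
  sorted[0] = $iguananoodle
  sorted[1] = ananoodle$igu
  sorted[2] = anoodle$iguan
  sorted[3] = dle$iguananoo
  sorted[4] = e$iguananoodl
  sorted[5] = guananoodle$i
  sorted[6] = iguananoodle$
  sorted[7] = le$iguananood
  sorted[8] = nanoodle$igua
  sorted[9] = noodle$iguana
  sorted[10] = odle$iguanano
  sorted[11] = oodle$iguanan
  sorted[12] = uananoodle$ig
sorted[4] = e$iguananoodl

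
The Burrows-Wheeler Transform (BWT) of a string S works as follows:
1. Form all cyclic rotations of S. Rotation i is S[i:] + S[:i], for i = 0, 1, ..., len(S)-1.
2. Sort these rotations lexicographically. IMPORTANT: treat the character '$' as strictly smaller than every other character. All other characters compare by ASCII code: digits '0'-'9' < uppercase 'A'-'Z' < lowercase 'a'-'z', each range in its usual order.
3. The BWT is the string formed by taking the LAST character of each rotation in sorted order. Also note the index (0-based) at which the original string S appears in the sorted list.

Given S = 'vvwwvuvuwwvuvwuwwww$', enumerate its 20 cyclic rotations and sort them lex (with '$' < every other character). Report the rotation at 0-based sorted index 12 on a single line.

Answer: wuwwww$vvwwvuvuwwvuv

Derivation:
All 20 rotations (rotation i = S[i:]+S[:i]):
  rot[0] = vvwwvuvuwwvuvwuwwww$
  rot[1] = vwwvuvuwwvuvwuwwww$v
  rot[2] = wwvuvuwwvuvwuwwww$vv
  rot[3] = wvuvuwwvuvwuwwww$vvw
  rot[4] = vuvuwwvuvwuwwww$vvww
  rot[5] = uvuwwvuvwuwwww$vvwwv
  rot[6] = vuwwvuvwuwwww$vvwwvu
  rot[7] = uwwvuvwuwwww$vvwwvuv
  rot[8] = wwvuvwuwwww$vvwwvuvu
  rot[9] = wvuvwuwwww$vvwwvuvuw
  rot[10] = vuvwuwwww$vvwwvuvuww
  rot[11] = uvwuwwww$vvwwvuvuwwv
  rot[12] = vwuwwww$vvwwvuvuwwvu
  rot[13] = wuwwww$vvwwvuvuwwvuv
  rot[14] = uwwww$vvwwvuvuwwvuvw
  rot[15] = wwww$vvwwvuvuwwvuvwu
  rot[16] = www$vvwwvuvuwwvuvwuw
  rot[17] = ww$vvwwvuvuwwvuvwuww
  rot[18] = w$vvwwvuvuwwvuvwuwww
  rot[19] = $vvwwvuvuwwvuvwuwwww
Sorted (with $ < everything):
  sorted[0] = $vvwwvuvuwwvuvwuwwww
  sorted[1] = uvuwwvuvwuwwww$vvwwv
  sorted[2] = uvwuwwww$vvwwvuvuwwv
  sorted[3] = uwwvuvwuwwww$vvwwvuv
  sorted[4] = uwwww$vvwwvuvuwwvuvw
  sorted[5] = vuvuwwvuvwuwwww$vvww
  sorted[6] = vuvwuwwww$vvwwvuvuww
  sorted[7] = vuwwvuvwuwwww$vvwwvu
  sorted[8] = vvwwvuvuwwvuvwuwwww$
  sorted[9] = vwuwwww$vvwwvuvuwwvu
  sorted[10] = vwwvuvuwwvuvwuwwww$v
  sorted[11] = w$vvwwvuvuwwvuvwuwww
  sorted[12] = wuwwww$vvwwvuvuwwvuv
  sorted[13] = wvuvuwwvuvwuwwww$vvw
  sorted[14] = wvuvwuwwww$vvwwvuvuw
  sorted[15] = ww$vvwwvuvuwwvuvwuww
  sorted[16] = wwvuvuwwvuvwuwwww$vv
  sorted[17] = wwvuvwuwwww$vvwwvuvu
  sorted[18] = www$vvwwvuvuwwvuvwuw
  sorted[19] = wwww$vvwwvuvuwwvuvwu
sorted[12] = wuwwww$vvwwvuvuwwvuv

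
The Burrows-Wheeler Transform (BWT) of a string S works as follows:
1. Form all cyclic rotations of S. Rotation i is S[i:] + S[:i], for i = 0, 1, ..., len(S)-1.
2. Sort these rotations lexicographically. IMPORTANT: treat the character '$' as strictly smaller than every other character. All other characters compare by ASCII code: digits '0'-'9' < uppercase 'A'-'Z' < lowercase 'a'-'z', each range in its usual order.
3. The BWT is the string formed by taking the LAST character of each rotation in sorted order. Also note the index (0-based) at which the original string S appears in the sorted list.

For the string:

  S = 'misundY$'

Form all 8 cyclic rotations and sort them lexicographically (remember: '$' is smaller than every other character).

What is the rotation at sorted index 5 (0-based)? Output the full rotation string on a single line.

All 8 rotations (rotation i = S[i:]+S[:i]):
  rot[0] = misundY$
  rot[1] = isundY$m
  rot[2] = sundY$mi
  rot[3] = undY$mis
  rot[4] = ndY$misu
  rot[5] = dY$misun
  rot[6] = Y$misund
  rot[7] = $misundY
Sorted (with $ < everything):
  sorted[0] = $misundY
  sorted[1] = Y$misund
  sorted[2] = dY$misun
  sorted[3] = isundY$m
  sorted[4] = misundY$
  sorted[5] = ndY$misu
  sorted[6] = sundY$mi
  sorted[7] = undY$mis
sorted[5] = ndY$misu

Answer: ndY$misu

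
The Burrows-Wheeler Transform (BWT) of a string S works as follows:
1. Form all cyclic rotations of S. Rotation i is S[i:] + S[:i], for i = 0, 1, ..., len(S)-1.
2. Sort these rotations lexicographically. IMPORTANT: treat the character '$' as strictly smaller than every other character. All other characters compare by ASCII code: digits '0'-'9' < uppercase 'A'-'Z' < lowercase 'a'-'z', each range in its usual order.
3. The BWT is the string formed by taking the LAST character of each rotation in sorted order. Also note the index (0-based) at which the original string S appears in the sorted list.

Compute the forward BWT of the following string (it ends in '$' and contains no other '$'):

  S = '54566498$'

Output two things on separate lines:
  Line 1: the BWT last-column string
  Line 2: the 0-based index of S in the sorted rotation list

All 9 rotations (rotation i = S[i:]+S[:i]):
  rot[0] = 54566498$
  rot[1] = 4566498$5
  rot[2] = 566498$54
  rot[3] = 66498$545
  rot[4] = 6498$5456
  rot[5] = 498$54566
  rot[6] = 98$545664
  rot[7] = 8$5456649
  rot[8] = $54566498
Sorted (with $ < everything):
  sorted[0] = $54566498  (last char: '8')
  sorted[1] = 4566498$5  (last char: '5')
  sorted[2] = 498$54566  (last char: '6')
  sorted[3] = 54566498$  (last char: '$')
  sorted[4] = 566498$54  (last char: '4')
  sorted[5] = 6498$5456  (last char: '6')
  sorted[6] = 66498$545  (last char: '5')
  sorted[7] = 8$5456649  (last char: '9')
  sorted[8] = 98$545664  (last char: '4')
Last column: 856$46594
Original string S is at sorted index 3

Answer: 856$46594
3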